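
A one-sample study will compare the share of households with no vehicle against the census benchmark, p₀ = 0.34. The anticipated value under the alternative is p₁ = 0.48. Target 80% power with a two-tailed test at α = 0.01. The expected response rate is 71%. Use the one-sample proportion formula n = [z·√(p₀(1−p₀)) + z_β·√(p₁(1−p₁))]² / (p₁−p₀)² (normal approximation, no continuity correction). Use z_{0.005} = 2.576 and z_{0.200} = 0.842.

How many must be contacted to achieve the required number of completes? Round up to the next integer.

n = 194

n = [z_{α/2}·√(p₀q₀) + z_β·√(p₁q₁)]² / (p₁ − p₀)²
  = [2.576·√(0.34·0.66) + 0.842·√(0.48·0.52)]² / (0.14)²
  = [2.576·0.4737 + 0.842·0.4996]² / 0.0196
  = [1.6409]² / 0.0196
  = 137.38
Adjust for 71% response: 137.38 / 0.71 = 193.49.
Round up → n = 194.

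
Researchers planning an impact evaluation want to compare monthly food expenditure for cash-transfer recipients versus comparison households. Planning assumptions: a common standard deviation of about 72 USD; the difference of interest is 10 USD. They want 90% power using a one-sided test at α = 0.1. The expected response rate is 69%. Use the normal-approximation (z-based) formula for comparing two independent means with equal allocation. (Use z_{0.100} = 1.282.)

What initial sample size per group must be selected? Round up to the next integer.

n = 988 per group

n = (z_α + z_β)² · (σ₁² + σ₂²) / δ²
  = (1.282 + 1.282)² · (2·72² = 10368) / 10²
  = 6.5741 · 10368 / 100
  = 681.60
Adjust for 69% response: 681.60 / 0.69 = 987.83.
Round up → n = 988 per group.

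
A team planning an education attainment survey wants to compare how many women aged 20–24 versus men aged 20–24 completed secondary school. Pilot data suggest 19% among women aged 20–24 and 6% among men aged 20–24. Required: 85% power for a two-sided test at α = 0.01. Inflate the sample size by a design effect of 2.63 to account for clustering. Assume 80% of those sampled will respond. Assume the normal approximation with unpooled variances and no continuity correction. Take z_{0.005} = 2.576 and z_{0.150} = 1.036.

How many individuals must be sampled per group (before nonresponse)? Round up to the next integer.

n = 534 per group

n = (z_{α/2} + z_β)² · [p₁(1−p₁) + p₂(1−p₂)] / (p₁ − p₂)²
  = (2.576 + 1.036)² · (0.19·0.81 + 0.06·0.94) / (0.13)²
  = (3.612)² · (0.1539 + 0.0564) / 0.0169
  = 13.0465 · 0.2103 / 0.0169
  = 162.35
Design effect: 2.63 × 162.35 = 426.98.
Adjust for 80% response: 426.98 / 0.80 = 533.72.
Round up → n = 534 per group.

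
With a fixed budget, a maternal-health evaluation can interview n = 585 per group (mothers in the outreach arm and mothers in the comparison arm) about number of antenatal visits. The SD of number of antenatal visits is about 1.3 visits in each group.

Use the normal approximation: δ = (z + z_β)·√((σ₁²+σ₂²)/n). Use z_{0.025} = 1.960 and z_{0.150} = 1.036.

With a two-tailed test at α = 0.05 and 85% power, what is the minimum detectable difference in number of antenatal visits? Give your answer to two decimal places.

δ = (z_{α/2} + z_β) · √((σ₁²+σ₂²)/n)
  = (1.960 + 1.036) · √(3.38/585)
  = 2.996 · √0.00578
  = 2.996 · 0.0760
  = 0.2277

Minimum detectable difference ≈ 0.23 visits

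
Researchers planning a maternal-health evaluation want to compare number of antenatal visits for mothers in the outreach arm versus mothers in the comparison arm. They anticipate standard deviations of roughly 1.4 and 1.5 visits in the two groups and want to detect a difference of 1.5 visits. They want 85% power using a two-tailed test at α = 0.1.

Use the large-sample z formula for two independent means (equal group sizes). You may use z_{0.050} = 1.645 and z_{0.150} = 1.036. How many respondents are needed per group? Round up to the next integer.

n = 14 per group

n = (z_{α/2} + z_β)² · (σ₁² + σ₂²) / δ²
  = (1.645 + 1.036)² · (1.4² + 1.5² = 4.21) / 1.5²
  = 7.1878 · 4.21 / 2.25
  = 13.45
Round up → n = 14 per group.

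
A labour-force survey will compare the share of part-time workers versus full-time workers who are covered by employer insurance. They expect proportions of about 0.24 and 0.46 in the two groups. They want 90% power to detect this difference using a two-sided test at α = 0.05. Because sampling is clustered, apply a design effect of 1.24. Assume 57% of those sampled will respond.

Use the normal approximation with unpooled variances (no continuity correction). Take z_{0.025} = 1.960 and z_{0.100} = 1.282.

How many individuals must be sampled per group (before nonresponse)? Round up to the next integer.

n = (z_{α/2} + z_β)² · [p₁(1−p₁) + p₂(1−p₂)] / (p₁ − p₂)²
  = (1.960 + 1.282)² · (0.24·0.76 + 0.46·0.54) / (-0.22)²
  = (3.242)² · (0.1824 + 0.2484) / 0.0484
  = 10.5106 · 0.4308 / 0.0484
  = 93.55
Design effect: 1.24 × 93.55 = 116.01.
Adjust for 57% response: 116.01 / 0.57 = 203.52.
Round up → n = 204 per group.

n = 204 per group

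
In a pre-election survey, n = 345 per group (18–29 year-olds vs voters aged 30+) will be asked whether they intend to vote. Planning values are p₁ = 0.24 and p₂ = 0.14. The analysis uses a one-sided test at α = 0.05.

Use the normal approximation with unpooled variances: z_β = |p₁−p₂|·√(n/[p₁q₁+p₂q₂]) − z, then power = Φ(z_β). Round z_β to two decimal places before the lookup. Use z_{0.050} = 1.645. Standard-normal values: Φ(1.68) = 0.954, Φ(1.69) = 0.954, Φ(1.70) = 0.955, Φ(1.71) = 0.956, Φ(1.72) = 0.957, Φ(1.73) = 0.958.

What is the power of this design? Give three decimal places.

z_β = |p₁−p₂|·√(n/[p₁q₁+p₂q₂]) − z_α
    = 0.10 · √(345/0.3028) − 1.645
    = 0.10 · 33.7545 − 1.645
    = 3.3754 − 1.645 = 1.7304 → 1.73
Power = Φ(1.73) = 0.958.

Power ≈ 0.958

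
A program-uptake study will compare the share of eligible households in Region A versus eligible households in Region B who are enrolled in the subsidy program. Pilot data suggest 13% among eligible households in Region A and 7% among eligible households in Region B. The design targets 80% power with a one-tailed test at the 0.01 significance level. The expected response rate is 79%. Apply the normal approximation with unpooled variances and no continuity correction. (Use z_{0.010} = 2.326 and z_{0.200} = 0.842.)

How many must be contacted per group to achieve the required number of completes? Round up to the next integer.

n = 629 per group

n = (z_α + z_β)² · [p₁(1−p₁) + p₂(1−p₂)] / (p₁ − p₂)²
  = (2.326 + 0.842)² · (0.13·0.87 + 0.07·0.93) / (0.06)²
  = (3.168)² · (0.1131 + 0.0651) / 0.0036
  = 10.0362 · 0.1782 / 0.0036
  = 496.79
Adjust for 79% response: 496.79 / 0.79 = 628.85.
Round up → n = 629 per group.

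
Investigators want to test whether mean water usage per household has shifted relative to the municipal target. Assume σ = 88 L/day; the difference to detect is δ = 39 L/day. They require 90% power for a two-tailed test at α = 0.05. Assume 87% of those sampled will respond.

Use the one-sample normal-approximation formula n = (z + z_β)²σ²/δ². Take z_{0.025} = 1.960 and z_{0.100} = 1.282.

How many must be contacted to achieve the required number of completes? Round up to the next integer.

n = 62

n = (z_{α/2} + z_β)² · σ² / δ²
  = (1.960 + 1.282)² · 88² / 39²
  = 10.5106 · 7744 / 1521
  = 53.51
Adjust for 87% response: 53.51 / 0.87 = 61.51.
Round up → n = 62.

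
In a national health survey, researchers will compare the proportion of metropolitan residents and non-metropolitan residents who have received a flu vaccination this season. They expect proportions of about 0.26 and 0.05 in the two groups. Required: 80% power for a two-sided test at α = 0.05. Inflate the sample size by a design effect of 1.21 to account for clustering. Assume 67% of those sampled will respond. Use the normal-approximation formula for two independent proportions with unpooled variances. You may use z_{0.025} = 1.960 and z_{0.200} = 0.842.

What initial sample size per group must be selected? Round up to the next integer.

n = (z_{α/2} + z_β)² · [p₁(1−p₁) + p₂(1−p₂)] / (p₁ − p₂)²
  = (1.960 + 0.842)² · (0.26·0.74 + 0.05·0.95) / (0.21)²
  = (2.802)² · (0.1924 + 0.0475) / 0.0441
  = 7.8512 · 0.2399 / 0.0441
  = 42.71
Design effect: 1.21 × 42.71 = 51.68.
Adjust for 67% response: 51.68 / 0.67 = 77.13.
Round up → n = 78 per group.

n = 78 per group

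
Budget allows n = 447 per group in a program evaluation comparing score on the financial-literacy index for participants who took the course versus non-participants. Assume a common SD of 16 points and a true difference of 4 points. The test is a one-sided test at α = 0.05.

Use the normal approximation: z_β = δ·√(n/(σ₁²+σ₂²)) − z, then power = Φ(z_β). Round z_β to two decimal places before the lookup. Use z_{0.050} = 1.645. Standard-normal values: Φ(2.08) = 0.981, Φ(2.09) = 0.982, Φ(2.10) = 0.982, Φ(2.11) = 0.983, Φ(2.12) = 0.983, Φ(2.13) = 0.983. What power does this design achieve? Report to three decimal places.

z_β = δ·√(n/(σ₁²+σ₂²)) − z_α
    = 4 · √(447/512) − 1.645
    = 4 · 0.93437 − 1.645
    = 3.7375 − 1.645 = 2.0925 → 2.09
Power = Φ(2.09) = 0.982.

Power ≈ 0.982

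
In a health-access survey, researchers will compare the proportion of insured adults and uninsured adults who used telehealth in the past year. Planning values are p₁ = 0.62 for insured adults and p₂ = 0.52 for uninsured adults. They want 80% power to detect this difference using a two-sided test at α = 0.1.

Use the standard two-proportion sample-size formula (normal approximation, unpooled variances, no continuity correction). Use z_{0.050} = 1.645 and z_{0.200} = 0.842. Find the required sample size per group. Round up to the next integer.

n = (z_{α/2} + z_β)² · [p₁(1−p₁) + p₂(1−p₂)] / (p₁ − p₂)²
  = (1.645 + 0.842)² · (0.62·0.38 + 0.52·0.48) / (0.10)²
  = (2.487)² · (0.2356 + 0.2496) / 0.0100
  = 6.1852 · 0.4852 / 0.0100
  = 300.10
Round up → n = 301 per group.

n = 301 per group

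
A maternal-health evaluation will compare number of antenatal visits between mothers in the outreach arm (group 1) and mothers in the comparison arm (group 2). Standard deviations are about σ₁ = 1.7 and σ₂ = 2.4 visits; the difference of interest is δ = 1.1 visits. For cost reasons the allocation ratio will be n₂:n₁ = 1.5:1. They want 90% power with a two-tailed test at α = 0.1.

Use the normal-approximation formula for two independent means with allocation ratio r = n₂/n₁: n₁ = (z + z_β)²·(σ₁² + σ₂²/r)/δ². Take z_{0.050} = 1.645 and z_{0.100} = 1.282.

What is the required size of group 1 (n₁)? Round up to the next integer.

n₁ = (z_{α/2} + z_β)² · (σ₁² + σ₂²/r) / δ²
   = (1.645 + 1.282)² · (1.7² + 2.4²/1.5) / 1.1²
   = 8.5673 · (2.89 + 3.84) / 1.21
   = 8.5673 · 6.73 / 1.21
   = 47.65
Round up → n₁ = 48; n₂ = r·n₁ = 1.5 × 48 = 72.

n₁ = 48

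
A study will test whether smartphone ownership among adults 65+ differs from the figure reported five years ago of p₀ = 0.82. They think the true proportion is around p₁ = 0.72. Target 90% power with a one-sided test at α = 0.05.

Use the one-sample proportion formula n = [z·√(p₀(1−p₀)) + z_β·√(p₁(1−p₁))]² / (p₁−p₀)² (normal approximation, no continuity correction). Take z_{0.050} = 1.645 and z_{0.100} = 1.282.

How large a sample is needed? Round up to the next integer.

n = 146

n = [z_α·√(p₀q₀) + z_β·√(p₁q₁)]² / (p₁ − p₀)²
  = [1.645·√(0.82·0.18) + 1.282·√(0.72·0.28)]² / (-0.10)²
  = [1.645·0.3842 + 1.282·0.4490]² / 0.0100
  = [1.2076]² / 0.0100
  = 145.83
Round up → n = 146.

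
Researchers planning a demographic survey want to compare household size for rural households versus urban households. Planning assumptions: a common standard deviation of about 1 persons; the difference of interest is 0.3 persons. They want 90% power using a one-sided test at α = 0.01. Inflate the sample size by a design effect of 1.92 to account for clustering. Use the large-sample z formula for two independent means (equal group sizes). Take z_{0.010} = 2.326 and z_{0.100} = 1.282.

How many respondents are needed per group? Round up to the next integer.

n = 556 per group

n = (z_α + z_β)² · (σ₁² + σ₂²) / δ²
  = (2.326 + 1.282)² · (2·1² = 2) / 0.3²
  = 13.0177 · 2 / 0.09
  = 289.28
Design effect: 1.92 × 289.28 = 555.42.
Round up → n = 556 per group.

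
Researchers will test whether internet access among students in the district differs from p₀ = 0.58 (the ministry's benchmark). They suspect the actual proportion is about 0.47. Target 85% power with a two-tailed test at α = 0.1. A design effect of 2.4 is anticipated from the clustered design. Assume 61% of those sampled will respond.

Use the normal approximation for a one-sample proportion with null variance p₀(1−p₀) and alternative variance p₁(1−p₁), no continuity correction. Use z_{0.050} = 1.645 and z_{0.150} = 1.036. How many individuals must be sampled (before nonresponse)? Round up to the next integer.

n = 575

n = [z_{α/2}·√(p₀q₀) + z_β·√(p₁q₁)]² / (p₁ − p₀)²
  = [1.645·√(0.58·0.42) + 1.036·√(0.47·0.53)]² / (-0.11)²
  = [1.645·0.4936 + 1.036·0.4991]² / 0.0121
  = [1.3290]² / 0.0121
  = 145.96
Design effect: 2.4 × 145.96 = 350.31.
Adjust for 61% response: 350.31 / 0.61 = 574.28.
Round up → n = 575.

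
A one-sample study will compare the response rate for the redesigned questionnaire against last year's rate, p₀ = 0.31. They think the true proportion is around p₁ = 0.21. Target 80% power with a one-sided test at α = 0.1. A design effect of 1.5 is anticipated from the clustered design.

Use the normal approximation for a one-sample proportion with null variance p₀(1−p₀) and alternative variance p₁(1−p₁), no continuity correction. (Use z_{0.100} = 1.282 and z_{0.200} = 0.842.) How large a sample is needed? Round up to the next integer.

n = [z_α·√(p₀q₀) + z_β·√(p₁q₁)]² / (p₁ − p₀)²
  = [1.282·√(0.31·0.69) + 0.842·√(0.21·0.79)]² / (-0.10)²
  = [1.282·0.4625 + 0.842·0.4073]² / 0.0100
  = [0.9359]² / 0.0100
  = 87.59
Design effect: 1.5 × 87.59 = 131.38.
Round up → n = 132.

n = 132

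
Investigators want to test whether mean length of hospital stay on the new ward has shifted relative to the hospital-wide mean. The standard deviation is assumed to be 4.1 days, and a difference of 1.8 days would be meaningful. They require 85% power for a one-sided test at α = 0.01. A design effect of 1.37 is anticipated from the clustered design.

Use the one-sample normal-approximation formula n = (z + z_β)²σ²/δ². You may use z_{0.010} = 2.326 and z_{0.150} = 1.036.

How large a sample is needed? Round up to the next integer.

n = (z_α + z_β)² · σ² / δ²
  = (2.326 + 1.036)² · 4.1² / 1.8²
  = 11.3030 · 16.81 / 3.24
  = 58.64
Design effect: 1.37 × 58.64 = 80.34.
Round up → n = 81.

n = 81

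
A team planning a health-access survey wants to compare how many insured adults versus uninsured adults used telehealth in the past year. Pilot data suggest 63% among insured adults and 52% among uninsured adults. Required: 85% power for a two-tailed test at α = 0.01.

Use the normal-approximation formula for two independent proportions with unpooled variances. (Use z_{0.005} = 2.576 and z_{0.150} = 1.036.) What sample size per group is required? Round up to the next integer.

n = 521 per group

n = (z_{α/2} + z_β)² · [p₁(1−p₁) + p₂(1−p₂)] / (p₁ − p₂)²
  = (2.576 + 1.036)² · (0.63·0.37 + 0.52·0.48) / (0.11)²
  = (3.612)² · (0.2331 + 0.2496) / 0.0121
  = 13.0465 · 0.4827 / 0.0121
  = 520.46
Round up → n = 521 per group.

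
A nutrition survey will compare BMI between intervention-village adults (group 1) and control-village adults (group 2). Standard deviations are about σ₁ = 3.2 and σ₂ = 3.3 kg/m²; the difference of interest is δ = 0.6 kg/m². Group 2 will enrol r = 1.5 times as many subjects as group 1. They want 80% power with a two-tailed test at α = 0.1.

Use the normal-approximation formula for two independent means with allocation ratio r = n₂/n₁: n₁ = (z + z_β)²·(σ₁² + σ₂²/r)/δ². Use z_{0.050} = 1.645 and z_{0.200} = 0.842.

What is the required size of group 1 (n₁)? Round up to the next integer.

n₁ = (z_{α/2} + z_β)² · (σ₁² + σ₂²/r) / δ²
   = (1.645 + 0.842)² · (3.2² + 3.3²/1.5) / 0.6²
   = 6.1852 · (10.24 + 7.26) / 0.36
   = 6.1852 · 17.5 / 0.36
   = 300.67
Round up → n₁ = 301; n₂ = r·n₁ = 1.5 × 301 = 452.

n₁ = 301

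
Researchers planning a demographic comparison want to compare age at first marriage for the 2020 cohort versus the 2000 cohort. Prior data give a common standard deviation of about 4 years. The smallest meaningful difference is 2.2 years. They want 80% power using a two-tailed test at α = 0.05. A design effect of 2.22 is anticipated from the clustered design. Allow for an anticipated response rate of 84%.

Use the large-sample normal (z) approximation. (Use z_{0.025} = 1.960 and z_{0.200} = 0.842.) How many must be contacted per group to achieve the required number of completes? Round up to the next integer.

n = (z_{α/2} + z_β)² · (σ₁² + σ₂²) / δ²
  = (1.960 + 0.842)² · (2·4² = 32) / 2.2²
  = 7.8512 · 32 / 4.84
  = 51.91
Design effect: 2.22 × 51.91 = 115.24.
Adjust for 84% response: 115.24 / 0.84 = 137.19.
Round up → n = 138 per group.

n = 138 per group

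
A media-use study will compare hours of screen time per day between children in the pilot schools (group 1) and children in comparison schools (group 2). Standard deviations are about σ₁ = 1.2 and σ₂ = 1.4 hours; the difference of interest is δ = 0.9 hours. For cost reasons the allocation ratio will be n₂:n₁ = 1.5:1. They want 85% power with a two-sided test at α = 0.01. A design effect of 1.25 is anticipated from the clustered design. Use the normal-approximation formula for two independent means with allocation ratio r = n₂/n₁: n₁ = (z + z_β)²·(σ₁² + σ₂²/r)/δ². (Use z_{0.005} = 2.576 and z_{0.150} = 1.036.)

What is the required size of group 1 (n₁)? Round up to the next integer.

n₁ = (z_{α/2} + z_β)² · (σ₁² + σ₂²/r) / δ²
   = (2.576 + 1.036)² · (1.2² + 1.4²/1.5) / 0.9²
   = 13.0465 · (1.44 + 1.3067) / 0.81
   = 13.0465 · 2.7467 / 0.81
   = 44.24
Design effect: 1.25 × 44.24 = 55.30.
Round up → n₁ = 56; n₂ = r·n₁ = 1.5 × 56 = 84.

n₁ = 56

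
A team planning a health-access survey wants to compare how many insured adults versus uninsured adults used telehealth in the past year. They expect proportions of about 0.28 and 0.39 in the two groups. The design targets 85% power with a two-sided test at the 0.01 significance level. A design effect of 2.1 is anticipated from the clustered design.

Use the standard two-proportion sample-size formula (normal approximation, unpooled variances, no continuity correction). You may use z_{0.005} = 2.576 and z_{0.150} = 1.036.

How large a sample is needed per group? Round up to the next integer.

n = (z_{α/2} + z_β)² · [p₁(1−p₁) + p₂(1−p₂)] / (p₁ − p₂)²
  = (2.576 + 1.036)² · (0.28·0.72 + 0.39·0.61) / (-0.11)²
  = (3.612)² · (0.2016 + 0.2379) / 0.0121
  = 13.0465 · 0.4395 / 0.0121
  = 473.88
Design effect: 2.1 × 473.88 = 995.15.
Round up → n = 996 per group.

n = 996 per group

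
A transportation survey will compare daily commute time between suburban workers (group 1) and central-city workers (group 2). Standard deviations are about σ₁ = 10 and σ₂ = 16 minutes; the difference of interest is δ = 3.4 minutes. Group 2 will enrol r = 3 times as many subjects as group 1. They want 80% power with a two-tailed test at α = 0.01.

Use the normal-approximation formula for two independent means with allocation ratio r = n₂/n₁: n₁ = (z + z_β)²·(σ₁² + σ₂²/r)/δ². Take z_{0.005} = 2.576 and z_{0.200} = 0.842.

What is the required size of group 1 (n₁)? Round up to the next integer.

n₁ = 188

n₁ = (z_{α/2} + z_β)² · (σ₁² + σ₂²/r) / δ²
   = (2.576 + 0.842)² · (10² + 16²/3) / 3.4²
   = 11.6827 · (100 + 85.3333) / 11.56
   = 11.6827 · 185.3333 / 11.56
   = 187.30
Round up → n₁ = 188; n₂ = r·n₁ = 3 × 188 = 564.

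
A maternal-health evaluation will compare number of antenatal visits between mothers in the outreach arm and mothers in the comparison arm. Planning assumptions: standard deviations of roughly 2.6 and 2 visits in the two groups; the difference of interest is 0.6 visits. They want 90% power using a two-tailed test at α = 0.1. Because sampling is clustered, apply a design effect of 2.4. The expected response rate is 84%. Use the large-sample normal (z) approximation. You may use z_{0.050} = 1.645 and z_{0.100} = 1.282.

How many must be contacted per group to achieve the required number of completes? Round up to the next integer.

n = (z_{α/2} + z_β)² · (σ₁² + σ₂²) / δ²
  = (1.645 + 1.282)² · (2.6² + 2² = 10.76) / 0.6²
  = 8.5673 · 10.76 / 0.36
  = 256.07
Design effect: 2.4 × 256.07 = 614.56.
Adjust for 84% response: 614.56 / 0.84 = 731.62.
Round up → n = 732 per group.

n = 732 per group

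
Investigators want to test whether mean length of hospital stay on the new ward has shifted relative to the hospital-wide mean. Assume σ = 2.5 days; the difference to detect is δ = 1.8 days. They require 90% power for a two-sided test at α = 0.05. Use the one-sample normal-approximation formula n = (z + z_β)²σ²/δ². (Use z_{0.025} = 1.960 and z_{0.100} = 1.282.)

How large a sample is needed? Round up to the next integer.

n = 21

n = (z_{α/2} + z_β)² · σ² / δ²
  = (1.960 + 1.282)² · 2.5² / 1.8²
  = 10.5106 · 6.25 / 3.24
  = 20.28
Round up → n = 21.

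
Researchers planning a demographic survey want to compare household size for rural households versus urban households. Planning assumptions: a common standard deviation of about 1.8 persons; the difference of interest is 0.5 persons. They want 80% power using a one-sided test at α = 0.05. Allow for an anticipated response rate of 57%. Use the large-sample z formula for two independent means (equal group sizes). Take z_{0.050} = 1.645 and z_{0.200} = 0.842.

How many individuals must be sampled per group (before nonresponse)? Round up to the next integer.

n = 282 per group

n = (z_α + z_β)² · (σ₁² + σ₂²) / δ²
  = (1.645 + 0.842)² · (2·1.8² = 6.48) / 0.5²
  = 6.1852 · 6.48 / 0.25
  = 160.32
Adjust for 57% response: 160.32 / 0.57 = 281.26.
Round up → n = 282 per group.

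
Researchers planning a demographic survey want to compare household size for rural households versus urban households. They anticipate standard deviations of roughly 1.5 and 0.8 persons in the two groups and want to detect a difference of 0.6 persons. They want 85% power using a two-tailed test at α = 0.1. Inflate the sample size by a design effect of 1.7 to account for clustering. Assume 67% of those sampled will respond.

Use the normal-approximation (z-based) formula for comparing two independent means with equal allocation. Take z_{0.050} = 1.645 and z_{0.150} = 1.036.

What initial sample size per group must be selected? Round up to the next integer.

n = 147 per group

n = (z_{α/2} + z_β)² · (σ₁² + σ₂²) / δ²
  = (1.645 + 1.036)² · (1.5² + 0.8² = 2.89) / 0.6²
  = 7.1878 · 2.89 / 0.36
  = 57.70
Design effect: 1.7 × 57.70 = 98.09.
Adjust for 67% response: 98.09 / 0.67 = 146.41.
Round up → n = 147 per group.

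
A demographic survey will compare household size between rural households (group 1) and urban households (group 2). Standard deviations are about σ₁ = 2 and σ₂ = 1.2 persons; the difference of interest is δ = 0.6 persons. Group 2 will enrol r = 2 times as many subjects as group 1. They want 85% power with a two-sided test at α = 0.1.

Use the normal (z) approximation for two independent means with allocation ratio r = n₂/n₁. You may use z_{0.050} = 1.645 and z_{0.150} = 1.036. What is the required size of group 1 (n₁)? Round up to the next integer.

n₁ = 95

n₁ = (z_{α/2} + z_β)² · (σ₁² + σ₂²/r) / δ²
   = (1.645 + 1.036)² · (2² + 1.2²/2) / 0.6²
   = 7.1878 · (4 + 0.72) / 0.36
   = 7.1878 · 4.72 / 0.36
   = 94.24
Round up → n₁ = 95; n₂ = r·n₁ = 2 × 95 = 190.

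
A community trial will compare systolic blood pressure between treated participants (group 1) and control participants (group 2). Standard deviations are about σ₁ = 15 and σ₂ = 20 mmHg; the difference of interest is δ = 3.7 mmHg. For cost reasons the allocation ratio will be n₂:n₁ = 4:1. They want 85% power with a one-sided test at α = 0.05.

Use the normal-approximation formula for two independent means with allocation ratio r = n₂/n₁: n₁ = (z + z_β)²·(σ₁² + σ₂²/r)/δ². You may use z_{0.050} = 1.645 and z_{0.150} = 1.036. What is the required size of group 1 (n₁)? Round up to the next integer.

n₁ = (z_α + z_β)² · (σ₁² + σ₂²/r) / δ²
   = (1.645 + 1.036)² · (15² + 20²/4) / 3.7²
   = 7.1878 · (225 + 100) / 13.69
   = 7.1878 · 325 / 13.69
   = 170.64
Round up → n₁ = 171; n₂ = r·n₁ = 4 × 171 = 684.

n₁ = 171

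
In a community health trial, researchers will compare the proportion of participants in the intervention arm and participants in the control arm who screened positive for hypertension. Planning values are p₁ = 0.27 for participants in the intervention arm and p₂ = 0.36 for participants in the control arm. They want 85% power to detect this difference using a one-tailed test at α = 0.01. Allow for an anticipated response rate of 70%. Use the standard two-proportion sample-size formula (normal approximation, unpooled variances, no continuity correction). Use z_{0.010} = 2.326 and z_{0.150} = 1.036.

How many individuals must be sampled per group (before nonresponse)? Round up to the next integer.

n = (z_α + z_β)² · [p₁(1−p₁) + p₂(1−p₂)] / (p₁ − p₂)²
  = (2.326 + 1.036)² · (0.27·0.73 + 0.36·0.64) / (-0.09)²
  = (3.362)² · (0.1971 + 0.2304) / 0.0081
  = 11.3030 · 0.4275 / 0.0081
  = 596.55
Adjust for 70% response: 596.55 / 0.70 = 852.21.
Round up → n = 853 per group.

n = 853 per group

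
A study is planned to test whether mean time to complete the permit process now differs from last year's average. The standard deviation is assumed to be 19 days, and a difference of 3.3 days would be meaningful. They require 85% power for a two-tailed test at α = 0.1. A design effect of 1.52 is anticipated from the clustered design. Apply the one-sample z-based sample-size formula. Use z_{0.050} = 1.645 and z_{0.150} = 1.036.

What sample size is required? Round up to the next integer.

n = 363

n = (z_{α/2} + z_β)² · σ² / δ²
  = (1.645 + 1.036)² · 19² / 3.3²
  = 7.1878 · 361 / 10.89
  = 238.27
Design effect: 1.52 × 238.27 = 362.17.
Round up → n = 363.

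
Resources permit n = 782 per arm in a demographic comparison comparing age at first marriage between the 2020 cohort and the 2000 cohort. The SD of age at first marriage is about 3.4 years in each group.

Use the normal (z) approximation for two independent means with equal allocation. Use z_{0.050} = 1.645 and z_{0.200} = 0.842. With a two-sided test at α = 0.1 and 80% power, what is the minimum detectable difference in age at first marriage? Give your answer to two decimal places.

Minimum detectable difference ≈ 0.43 years

δ = (z_{α/2} + z_β) · √((σ₁²+σ₂²)/n)
  = (1.645 + 0.842) · √(23.12/782)
  = 2.487 · √0.02957
  = 2.487 · 0.1719
  = 0.4276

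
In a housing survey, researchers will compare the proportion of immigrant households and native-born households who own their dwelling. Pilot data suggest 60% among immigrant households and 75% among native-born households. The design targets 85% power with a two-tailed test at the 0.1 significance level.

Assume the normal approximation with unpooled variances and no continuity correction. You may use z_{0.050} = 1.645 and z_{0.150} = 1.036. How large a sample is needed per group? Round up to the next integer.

n = 137 per group

n = (z_{α/2} + z_β)² · [p₁(1−p₁) + p₂(1−p₂)] / (p₁ − p₂)²
  = (1.645 + 1.036)² · (0.60·0.40 + 0.75·0.25) / (-0.15)²
  = (2.681)² · (0.2400 + 0.1875) / 0.0225
  = 7.1878 · 0.4275 / 0.0225
  = 136.57
Round up → n = 137 per group.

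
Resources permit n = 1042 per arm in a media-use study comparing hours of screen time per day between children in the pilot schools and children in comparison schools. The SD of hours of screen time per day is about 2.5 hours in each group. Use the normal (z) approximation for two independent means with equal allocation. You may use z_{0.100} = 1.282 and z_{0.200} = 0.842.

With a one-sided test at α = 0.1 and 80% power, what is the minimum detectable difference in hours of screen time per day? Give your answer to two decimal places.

Minimum detectable difference ≈ 0.23 hours

δ = (z_α + z_β) · √((σ₁²+σ₂²)/n)
  = (1.282 + 0.842) · √(12.5/1042)
  = 2.124 · √0.012
  = 2.124 · 0.1095
  = 0.2326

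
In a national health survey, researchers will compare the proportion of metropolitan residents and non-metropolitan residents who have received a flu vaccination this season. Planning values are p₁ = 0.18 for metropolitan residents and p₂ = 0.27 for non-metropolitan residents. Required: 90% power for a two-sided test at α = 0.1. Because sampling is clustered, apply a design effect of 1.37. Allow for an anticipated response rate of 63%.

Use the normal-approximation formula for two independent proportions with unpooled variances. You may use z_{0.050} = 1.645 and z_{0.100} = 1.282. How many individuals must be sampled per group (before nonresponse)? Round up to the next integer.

n = 793 per group

n = (z_{α/2} + z_β)² · [p₁(1−p₁) + p₂(1−p₂)] / (p₁ − p₂)²
  = (1.645 + 1.282)² · (0.18·0.82 + 0.27·0.73) / (-0.09)²
  = (2.927)² · (0.1476 + 0.1971) / 0.0081
  = 8.5673 · 0.3447 / 0.0081
  = 364.59
Design effect: 1.37 × 364.59 = 499.48.
Adjust for 63% response: 499.48 / 0.63 = 792.83.
Round up → n = 793 per group.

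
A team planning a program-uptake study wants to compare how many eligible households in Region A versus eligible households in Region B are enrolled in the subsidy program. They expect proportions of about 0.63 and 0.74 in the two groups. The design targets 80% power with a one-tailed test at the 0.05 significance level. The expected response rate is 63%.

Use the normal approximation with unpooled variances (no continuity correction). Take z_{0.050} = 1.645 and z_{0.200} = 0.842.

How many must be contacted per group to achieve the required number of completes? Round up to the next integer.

n = (z_α + z_β)² · [p₁(1−p₁) + p₂(1−p₂)] / (p₁ − p₂)²
  = (1.645 + 0.842)² · (0.63·0.37 + 0.74·0.26) / (-0.11)²
  = (2.487)² · (0.2331 + 0.1924) / 0.0121
  = 6.1852 · 0.4255 / 0.0121
  = 217.50
Adjust for 63% response: 217.50 / 0.63 = 345.24.
Round up → n = 346 per group.

n = 346 per group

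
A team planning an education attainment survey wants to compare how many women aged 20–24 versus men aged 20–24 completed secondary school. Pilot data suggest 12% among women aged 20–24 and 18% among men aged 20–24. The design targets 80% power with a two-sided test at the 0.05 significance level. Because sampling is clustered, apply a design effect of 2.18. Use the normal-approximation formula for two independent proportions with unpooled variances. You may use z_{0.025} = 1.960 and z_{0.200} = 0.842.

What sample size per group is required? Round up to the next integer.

n = 1204 per group

n = (z_{α/2} + z_β)² · [p₁(1−p₁) + p₂(1−p₂)] / (p₁ − p₂)²
  = (1.960 + 0.842)² · (0.12·0.88 + 0.18·0.82) / (-0.06)²
  = (2.802)² · (0.1056 + 0.1476) / 0.0036
  = 7.8512 · 0.2532 / 0.0036
  = 552.20
Design effect: 2.18 × 552.20 = 1203.80.
Round up → n = 1204 per group.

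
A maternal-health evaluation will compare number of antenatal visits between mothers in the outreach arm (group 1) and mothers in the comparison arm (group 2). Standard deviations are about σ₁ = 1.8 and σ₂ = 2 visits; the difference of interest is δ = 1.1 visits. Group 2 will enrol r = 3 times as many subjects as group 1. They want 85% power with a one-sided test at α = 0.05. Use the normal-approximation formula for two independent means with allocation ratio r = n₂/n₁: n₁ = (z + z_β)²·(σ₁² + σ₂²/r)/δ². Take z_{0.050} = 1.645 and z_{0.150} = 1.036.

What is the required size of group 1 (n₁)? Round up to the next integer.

n₁ = 28

n₁ = (z_α + z_β)² · (σ₁² + σ₂²/r) / δ²
   = (1.645 + 1.036)² · (1.8² + 2²/3) / 1.1²
   = 7.1878 · (3.24 + 1.3333) / 1.21
   = 7.1878 · 4.5733 / 1.21
   = 27.17
Round up → n₁ = 28; n₂ = r·n₁ = 3 × 28 = 84.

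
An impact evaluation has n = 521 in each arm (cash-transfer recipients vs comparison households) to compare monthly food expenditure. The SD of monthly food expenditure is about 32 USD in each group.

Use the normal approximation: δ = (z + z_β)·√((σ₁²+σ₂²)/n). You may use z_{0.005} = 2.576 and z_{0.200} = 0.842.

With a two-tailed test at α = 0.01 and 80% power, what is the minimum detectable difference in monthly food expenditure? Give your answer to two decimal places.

Minimum detectable difference ≈ 6.78 USD

δ = (z_{α/2} + z_β) · √((σ₁²+σ₂²)/n)
  = (2.576 + 0.842) · √(2048/521)
  = 3.418 · √3.9309
  = 3.418 · 1.9827
  = 6.7767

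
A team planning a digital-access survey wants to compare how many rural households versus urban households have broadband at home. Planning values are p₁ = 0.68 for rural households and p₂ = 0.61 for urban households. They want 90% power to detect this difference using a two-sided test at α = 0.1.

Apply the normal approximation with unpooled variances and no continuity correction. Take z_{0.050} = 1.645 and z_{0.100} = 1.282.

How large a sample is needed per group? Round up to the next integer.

n = 797 per group

n = (z_{α/2} + z_β)² · [p₁(1−p₁) + p₂(1−p₂)] / (p₁ − p₂)²
  = (1.645 + 1.282)² · (0.68·0.32 + 0.61·0.39) / (0.07)²
  = (2.927)² · (0.2176 + 0.2379) / 0.0049
  = 8.5673 · 0.4555 / 0.0049
  = 796.41
Round up → n = 797 per group.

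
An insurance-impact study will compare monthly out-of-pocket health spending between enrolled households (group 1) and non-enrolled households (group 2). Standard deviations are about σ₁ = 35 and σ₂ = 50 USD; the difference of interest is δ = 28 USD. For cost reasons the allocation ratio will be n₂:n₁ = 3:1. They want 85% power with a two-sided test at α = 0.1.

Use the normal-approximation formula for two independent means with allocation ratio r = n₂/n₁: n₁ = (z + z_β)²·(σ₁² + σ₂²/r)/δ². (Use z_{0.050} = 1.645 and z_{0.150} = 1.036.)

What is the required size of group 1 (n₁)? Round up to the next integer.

n₁ = 19

n₁ = (z_{α/2} + z_β)² · (σ₁² + σ₂²/r) / δ²
   = (1.645 + 1.036)² · (35² + 50²/3) / 28²
   = 7.1878 · (1225 + 833.3333) / 784
   = 7.1878 · 2058.3 / 784
   = 18.87
Round up → n₁ = 19; n₂ = r·n₁ = 3 × 19 = 57.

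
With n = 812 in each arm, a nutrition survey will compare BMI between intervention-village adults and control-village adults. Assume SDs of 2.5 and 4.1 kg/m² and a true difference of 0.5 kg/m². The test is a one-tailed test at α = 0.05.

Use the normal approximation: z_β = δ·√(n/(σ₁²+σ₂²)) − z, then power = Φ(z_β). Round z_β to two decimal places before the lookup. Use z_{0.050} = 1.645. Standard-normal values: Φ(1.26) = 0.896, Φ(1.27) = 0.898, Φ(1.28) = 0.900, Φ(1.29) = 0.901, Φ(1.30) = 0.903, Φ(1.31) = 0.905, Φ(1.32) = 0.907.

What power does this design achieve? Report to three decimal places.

Power ≈ 0.907

z_β = δ·√(n/(σ₁²+σ₂²)) − z_α
    = 0.5 · √(812/23.06) − 1.645
    = 0.5 · 5.93401 − 1.645
    = 2.9670 − 1.645 = 1.3220 → 1.32
Power = Φ(1.32) = 0.907.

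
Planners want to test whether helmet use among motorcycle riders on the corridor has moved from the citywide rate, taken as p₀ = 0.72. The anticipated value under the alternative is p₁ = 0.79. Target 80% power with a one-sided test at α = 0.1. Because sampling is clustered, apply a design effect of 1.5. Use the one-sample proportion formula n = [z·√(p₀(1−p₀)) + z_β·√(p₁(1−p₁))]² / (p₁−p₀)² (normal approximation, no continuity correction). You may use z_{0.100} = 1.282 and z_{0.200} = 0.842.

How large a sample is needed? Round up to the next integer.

n = 259

n = [z_α·√(p₀q₀) + z_β·√(p₁q₁)]² / (p₁ − p₀)²
  = [1.282·√(0.72·0.28) + 0.842·√(0.79·0.21)]² / (0.07)²
  = [1.282·0.4490 + 0.842·0.4073]² / 0.0049
  = [0.9186]² / 0.0049
  = 172.20
Design effect: 1.5 × 172.20 = 258.30.
Round up → n = 259.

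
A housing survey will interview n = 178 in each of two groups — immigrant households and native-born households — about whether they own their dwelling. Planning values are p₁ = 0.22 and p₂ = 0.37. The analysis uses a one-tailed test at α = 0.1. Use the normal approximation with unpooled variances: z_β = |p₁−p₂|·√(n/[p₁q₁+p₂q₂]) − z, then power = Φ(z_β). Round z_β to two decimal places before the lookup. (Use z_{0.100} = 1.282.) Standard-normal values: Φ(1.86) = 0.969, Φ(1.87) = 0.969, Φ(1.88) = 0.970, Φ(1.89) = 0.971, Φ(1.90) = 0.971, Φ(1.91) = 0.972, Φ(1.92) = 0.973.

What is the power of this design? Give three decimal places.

Power ≈ 0.969

z_β = |p₁−p₂|·√(n/[p₁q₁+p₂q₂]) − z_α
    = 0.15 · √(178/0.4047) − 1.282
    = 0.15 · 20.9722 − 1.282
    = 3.1458 − 1.282 = 1.8638 → 1.86
Power = Φ(1.86) = 0.969.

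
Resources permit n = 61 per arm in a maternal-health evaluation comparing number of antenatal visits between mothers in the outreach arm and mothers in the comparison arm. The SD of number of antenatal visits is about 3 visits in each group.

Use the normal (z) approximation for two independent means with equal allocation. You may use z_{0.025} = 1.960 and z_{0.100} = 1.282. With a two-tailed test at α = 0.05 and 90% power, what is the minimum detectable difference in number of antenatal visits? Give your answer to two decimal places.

Minimum detectable difference ≈ 1.76 visits

δ = (z_{α/2} + z_β) · √((σ₁²+σ₂²)/n)
  = (1.960 + 1.282) · √(18/61)
  = 3.242 · √0.29508
  = 3.242 · 0.5432
  = 1.7611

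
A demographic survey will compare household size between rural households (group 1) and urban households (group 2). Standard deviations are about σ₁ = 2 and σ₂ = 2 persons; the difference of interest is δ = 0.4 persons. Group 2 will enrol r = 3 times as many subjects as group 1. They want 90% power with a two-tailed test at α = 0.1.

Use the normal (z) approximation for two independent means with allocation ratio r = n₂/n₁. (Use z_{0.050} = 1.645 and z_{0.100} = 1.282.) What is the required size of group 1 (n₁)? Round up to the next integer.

n₁ = (z_{α/2} + z_β)² · (σ₁² + σ₂²/r) / δ²
   = (1.645 + 1.282)² · (2² + 2²/3) / 0.4²
   = 8.5673 · (4 + 1.3333) / 0.16
   = 8.5673 · 5.3333 / 0.16
   = 285.58
Round up → n₁ = 286; n₂ = r·n₁ = 3 × 286 = 858.

n₁ = 286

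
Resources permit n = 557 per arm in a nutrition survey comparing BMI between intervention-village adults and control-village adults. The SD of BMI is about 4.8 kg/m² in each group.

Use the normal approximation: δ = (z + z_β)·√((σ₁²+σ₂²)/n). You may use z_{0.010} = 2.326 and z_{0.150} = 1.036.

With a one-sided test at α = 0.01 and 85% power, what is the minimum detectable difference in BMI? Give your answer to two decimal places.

δ = (z_α + z_β) · √((σ₁²+σ₂²)/n)
  = (2.326 + 1.036) · √(46.08/557)
  = 3.362 · √0.08273
  = 3.362 · 0.2876
  = 0.9670

Minimum detectable difference ≈ 0.97 kg/m²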